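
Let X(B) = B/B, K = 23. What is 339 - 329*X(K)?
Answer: 10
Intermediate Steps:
X(B) = 1
339 - 329*X(K) = 339 - 329*1 = 339 - 329 = 10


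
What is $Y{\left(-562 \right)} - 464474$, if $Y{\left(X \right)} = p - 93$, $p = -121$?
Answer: $-464688$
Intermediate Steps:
$Y{\left(X \right)} = -214$ ($Y{\left(X \right)} = -121 - 93 = -214$)
$Y{\left(-562 \right)} - 464474 = -214 - 464474 = -464688$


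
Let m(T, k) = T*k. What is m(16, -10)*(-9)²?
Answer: -12960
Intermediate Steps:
m(16, -10)*(-9)² = (16*(-10))*(-9)² = -160*81 = -12960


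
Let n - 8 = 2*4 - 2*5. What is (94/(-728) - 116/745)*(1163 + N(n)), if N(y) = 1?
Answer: -22476549/67795 ≈ -331.54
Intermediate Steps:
n = 6 (n = 8 + (2*4 - 2*5) = 8 + (8 - 10) = 8 - 2 = 6)
(94/(-728) - 116/745)*(1163 + N(n)) = (94/(-728) - 116/745)*(1163 + 1) = (94*(-1/728) - 116*1/745)*1164 = (-47/364 - 116/745)*1164 = -77239/271180*1164 = -22476549/67795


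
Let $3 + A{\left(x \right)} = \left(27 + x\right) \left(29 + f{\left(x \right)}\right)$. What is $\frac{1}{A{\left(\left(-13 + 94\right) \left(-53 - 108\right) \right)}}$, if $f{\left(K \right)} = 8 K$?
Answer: $\frac{1}{1357347183} \approx 7.3673 \cdot 10^{-10}$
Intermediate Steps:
$A{\left(x \right)} = -3 + \left(27 + x\right) \left(29 + 8 x\right)$
$\frac{1}{A{\left(\left(-13 + 94\right) \left(-53 - 108\right) \right)}} = \frac{1}{780 + 8 \left(\left(-13 + 94\right) \left(-53 - 108\right)\right)^{2} + 245 \left(-13 + 94\right) \left(-53 - 108\right)} = \frac{1}{780 + 8 \left(81 \left(-161\right)\right)^{2} + 245 \cdot 81 \left(-161\right)} = \frac{1}{780 + 8 \left(-13041\right)^{2} + 245 \left(-13041\right)} = \frac{1}{780 + 8 \cdot 170067681 - 3195045} = \frac{1}{780 + 1360541448 - 3195045} = \frac{1}{1357347183}$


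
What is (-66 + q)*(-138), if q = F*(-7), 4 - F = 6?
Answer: 7176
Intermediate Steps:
F = -2 (F = 4 - 1*6 = 4 - 6 = -2)
q = 14 (q = -2*(-7) = 14)
(-66 + q)*(-138) = (-66 + 14)*(-138) = -52*(-138) = 7176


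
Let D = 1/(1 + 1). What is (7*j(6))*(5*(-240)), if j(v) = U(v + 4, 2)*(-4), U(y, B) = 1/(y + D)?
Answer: 3200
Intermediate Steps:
D = ½ (D = 1/2 = ½ ≈ 0.50000)
U(y, B) = 1/(½ + y) (U(y, B) = 1/(y + ½) = 1/(½ + y))
j(v) = -8/(9 + 2*v) (j(v) = (2/(1 + 2*(v + 4)))*(-4) = (2/(1 + 2*(4 + v)))*(-4) = (2/(1 + (8 + 2*v)))*(-4) = (2/(9 + 2*v))*(-4) = -8/(9 + 2*v))
(7*j(6))*(5*(-240)) = (7*(-8/(9 + 2*6)))*(5*(-240)) = (7*(-8/(9 + 12)))*(-1200) = (7*(-8/21))*(-1200) = -8/3*(-1200) = 3200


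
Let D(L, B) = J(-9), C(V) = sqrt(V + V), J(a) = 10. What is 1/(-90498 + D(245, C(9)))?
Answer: -1/90488 ≈ -1.1051e-5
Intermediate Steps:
C(V) = sqrt(2)*sqrt(V) (C(V) = sqrt(2*V) = sqrt(2)*sqrt(V))
D(L, B) = 10
1/(-90498 + D(245, C(9))) = 1/(-90498 + 10) = 1/(-90488) = -1/90488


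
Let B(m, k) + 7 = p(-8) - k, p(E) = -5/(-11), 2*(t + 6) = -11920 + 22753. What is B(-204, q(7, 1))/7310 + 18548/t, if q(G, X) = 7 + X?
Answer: 298115800/87011661 ≈ 3.4262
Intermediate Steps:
t = 10821/2 (t = -6 + (-11920 + 22753)/2 = -6 + (½)*10833 = -6 + 10833/2 = 10821/2 ≈ 5410.5)
p(E) = 5/11 (p(E) = -5*(-1/11) = 5/11)
B(m, k) = -72/11 - k (B(m, k) = -7 + (5/11 - k) = -72/11 - k)
B(-204, q(7, 1))/7310 + 18548/t = (-72/11 - (7 + 1))/7310 + 18548/(10821/2) = (-72/11 - 1*8)*(1/7310) + 18548*(2/10821) = (-72/11 - 8)*(1/7310) + 37096/10821 = -160/11*1/7310 + 37096/10821 = -16/8041 + 37096/10821 = 298115800/87011661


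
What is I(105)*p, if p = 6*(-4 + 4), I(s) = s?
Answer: 0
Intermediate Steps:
p = 0 (p = 6*0 = 0)
I(105)*p = 105*0 = 0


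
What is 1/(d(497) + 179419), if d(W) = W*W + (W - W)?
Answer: 1/426428 ≈ 2.3451e-6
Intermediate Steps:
d(W) = W² (d(W) = W² + 0 = W²)
1/(d(497) + 179419) = 1/(497² + 179419) = 1/(247009 + 179419) = 1/426428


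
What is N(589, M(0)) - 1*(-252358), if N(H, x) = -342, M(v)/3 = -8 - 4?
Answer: 252016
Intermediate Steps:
M(v) = -36 (M(v) = 3*(-8 - 4) = 3*(-12) = -36)
N(589, M(0)) - 1*(-252358) = -342 - 1*(-252358) = -342 + 252358 = 252016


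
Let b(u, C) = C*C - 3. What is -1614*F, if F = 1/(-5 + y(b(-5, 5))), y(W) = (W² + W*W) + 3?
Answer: -269/161 ≈ -1.6708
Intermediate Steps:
b(u, C) = -3 + C² (b(u, C) = C² - 3 = -3 + C²)
y(W) = 3 + 2*W² (y(W) = (W² + W²) + 3 = 2*W² + 3 = 3 + 2*W²)
F = 1/966 (F = 1/(-5 + (3 + 2*(-3 + 5²)²)) = 1/(-5 + (3 + 2*(-3 + 25)²)) = 1/(-5 + (3 + 2*22²)) = 1/(-5 + (3 + 2*484)) = 1/(-5 + (3 + 968)) = 1/(-5 + 971) = 1/966 ≈ 0.0010352)
-1614*F = -1614*1/966 = -269/161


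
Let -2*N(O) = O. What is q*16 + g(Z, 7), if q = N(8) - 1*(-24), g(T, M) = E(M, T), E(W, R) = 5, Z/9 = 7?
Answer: 325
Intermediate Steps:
Z = 63 (Z = 9*7 = 63)
N(O) = -O/2
g(T, M) = 5
q = 20 (q = -½*8 - 1*(-24) = -4 + 24 = 20)
q*16 + g(Z, 7) = 20*16 + 5 = 320 + 5 = 325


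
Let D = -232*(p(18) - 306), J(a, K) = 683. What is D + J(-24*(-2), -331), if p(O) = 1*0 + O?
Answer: 67499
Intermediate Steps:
p(O) = O (p(O) = 0 + O = O)
D = 66816 (D = -232*(18 - 306) = -232*(-288) = 66816)
D + J(-24*(-2), -331) = 66816 + 683 = 67499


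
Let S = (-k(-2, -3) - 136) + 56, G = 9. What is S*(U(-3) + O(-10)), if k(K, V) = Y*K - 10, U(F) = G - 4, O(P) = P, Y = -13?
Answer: 480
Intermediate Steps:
U(F) = 5 (U(F) = 9 - 4 = 5)
k(K, V) = -10 - 13*K (k(K, V) = -13*K - 10 = -10 - 13*K)
S = -96 (S = (-(-10 - 13*(-2)) - 136) + 56 = (-(-10 + 26) - 136) + 56 = (-1*16 - 136) + 56 = (-16 - 136) + 56 = -152 + 56 = -96)
S*(U(-3) + O(-10)) = -96*(5 - 10) = -96*(-5) = 480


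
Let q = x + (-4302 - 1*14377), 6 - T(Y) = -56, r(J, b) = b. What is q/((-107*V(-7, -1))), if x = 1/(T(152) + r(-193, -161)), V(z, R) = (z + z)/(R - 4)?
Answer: 4623055/74151 ≈ 62.346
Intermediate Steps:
V(z, R) = 2*z/(-4 + R) (V(z, R) = (2*z)/(-4 + R) = 2*z/(-4 + R))
T(Y) = 62 (T(Y) = 6 - 1*(-56) = 6 + 56 = 62)
x = -1/99 (x = 1/(62 - 161) = 1/(-99) = -1/99 ≈ -0.010101)
q = -1849222/99 (q = -1/99 + (-4302 - 1*14377) = -1/99 + (-4302 - 14377) = -1/99 - 18679 = -1849222/99 ≈ -18679.)
q/((-107*V(-7, -1))) = -1849222/(99*((-214*(-7)/(-4 - 1)))) = -1849222/(99*((-214*(-7)/(-5)))) = -1849222/(99*((-214*(-7)*(-1)/5))) = -1849222/(99*((-107*14/5))) = -1849222/(99*(-1498/5)) = -1849222/99*(-5/1498) = 4623055/74151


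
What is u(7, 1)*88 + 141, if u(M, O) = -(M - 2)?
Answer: -299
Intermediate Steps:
u(M, O) = 2 - M (u(M, O) = -(-2 + M) = 2 - M)
u(7, 1)*88 + 141 = (2 - 1*7)*88 + 141 = (2 - 7)*88 + 141 = -5*88 + 141 = -440 + 141 = -299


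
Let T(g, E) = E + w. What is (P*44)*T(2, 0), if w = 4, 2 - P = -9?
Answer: 1936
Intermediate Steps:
P = 11 (P = 2 - 1*(-9) = 2 + 9 = 11)
T(g, E) = 4 + E (T(g, E) = E + 4 = 4 + E)
(P*44)*T(2, 0) = (11*44)*(4 + 0) = 484*4 = 1936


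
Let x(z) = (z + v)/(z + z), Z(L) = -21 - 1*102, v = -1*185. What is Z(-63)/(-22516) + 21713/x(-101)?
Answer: 292176913/19052 ≈ 15336.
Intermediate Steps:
v = -185
Z(L) = -123 (Z(L) = -21 - 102 = -123)
x(z) = (-185 + z)/(2*z) (x(z) = (z - 185)/(z + z) = (-185 + z)/((2*z)) = (-185 + z)*(1/(2*z)) = (-185 + z)/(2*z))
Z(-63)/(-22516) + 21713/x(-101) = -123/(-22516) + 21713/(((1/2)*(-185 - 101)/(-101))) = -123*(-1/22516) + 21713/(((1/2)*(-1/101)*(-286))) = 123/22516 + 21713/(143/101) = 123/22516 + 21713*(101/143) = 123/22516 + 2193013/143 = 292176913/19052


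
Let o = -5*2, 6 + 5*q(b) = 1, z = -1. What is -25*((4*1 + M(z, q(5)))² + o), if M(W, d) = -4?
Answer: 250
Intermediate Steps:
q(b) = -1 (q(b) = -6/5 + (⅕)*1 = -6/5 + ⅕ = -1)
o = -10
-25*((4*1 + M(z, q(5)))² + o) = -25*((4*1 - 4)² - 10) = -25*((4 - 4)² - 10) = -25*(0² - 10) = -25*(0 - 10) = -25*(-10) = 250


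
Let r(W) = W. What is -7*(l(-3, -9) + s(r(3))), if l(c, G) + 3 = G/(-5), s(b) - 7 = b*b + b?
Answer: -623/5 ≈ -124.60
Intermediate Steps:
s(b) = 7 + b + b² (s(b) = 7 + (b*b + b) = 7 + (b² + b) = 7 + (b + b²) = 7 + b + b²)
l(c, G) = -3 - G/5 (l(c, G) = -3 + G/(-5) = -3 + G*(-⅕) = -3 - G/5)
-7*(l(-3, -9) + s(r(3))) = -7*((-3 - ⅕*(-9)) + (7 + 3 + 3²)) = -7*((-3 + 9/5) + (7 + 3 + 9)) = -7*(-6/5 + 19) = -7*89/5 = -623/5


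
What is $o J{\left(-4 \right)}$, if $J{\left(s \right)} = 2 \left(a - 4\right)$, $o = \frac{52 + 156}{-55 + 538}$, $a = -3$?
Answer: $- \frac{416}{69} \approx -6.029$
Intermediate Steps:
$o = \frac{208}{483} \approx 0.43064$
$J{\left(s \right)} = -14$ ($J{\left(s \right)} = 2 \left(-3 - 4\right) = 2 \left(-7\right) = -14$)
$o J{\left(-4 \right)} = \frac{208}{483} \left(-14\right) = - \frac{416}{69}$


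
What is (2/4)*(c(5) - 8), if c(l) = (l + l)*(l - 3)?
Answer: 6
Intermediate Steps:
c(l) = 2*l*(-3 + l) (c(l) = (2*l)*(-3 + l) = 2*l*(-3 + l))
(2/4)*(c(5) - 8) = (2/4)*(2*5*(-3 + 5) - 8) = (2*(¼))*(2*5*2 - 8) = (20 - 8)/2 = (½)*12 = 6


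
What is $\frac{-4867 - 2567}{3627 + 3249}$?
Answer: $- \frac{413}{382} \approx -1.0812$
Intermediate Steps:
$\frac{-4867 - 2567}{3627 + 3249} = \frac{-4867 - 2567}{6876} = \left(-7434\right) \frac{1}{6876} = - \frac{413}{382}$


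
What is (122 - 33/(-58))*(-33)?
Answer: -234597/58 ≈ -4044.8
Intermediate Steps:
(122 - 33/(-58))*(-33) = (122 - 33*(-1/58))*(-33) = (122 + 33/58)*(-33) = (7109/58)*(-33) = -234597/58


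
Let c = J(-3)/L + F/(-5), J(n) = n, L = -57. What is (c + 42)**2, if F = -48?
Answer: 24078649/9025 ≈ 2668.0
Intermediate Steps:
c = 917/95 (c = -3/(-57) - 48/(-5) = -3*(-1/57) - 48*(-1/5) = 1/19 + 48/5 = 917/95 ≈ 9.6526)
(c + 42)**2 = (917/95 + 42)**2 = (4907/95)**2 = 24078649/9025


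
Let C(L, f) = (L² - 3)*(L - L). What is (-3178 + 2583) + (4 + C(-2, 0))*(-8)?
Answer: -627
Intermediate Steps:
C(L, f) = 0 (C(L, f) = (-3 + L²)*0 = 0)
(-3178 + 2583) + (4 + C(-2, 0))*(-8) = (-3178 + 2583) + (4 + 0)*(-8) = -595 + 4*(-8) = -595 - 32 = -627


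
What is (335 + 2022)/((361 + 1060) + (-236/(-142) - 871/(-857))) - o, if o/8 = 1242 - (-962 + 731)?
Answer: -1020663895957/86626554 ≈ -11782.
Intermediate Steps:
o = 11784 (o = 8*(1242 - (-962 + 731)) = 8*(1242 - 1*(-231)) = 8*(1242 + 231) = 8*1473 = 11784)
(335 + 2022)/((361 + 1060) + (-236/(-142) - 871/(-857))) - o = (335 + 2022)/((361 + 1060) + (-236/(-142) - 871/(-857))) - 1*11784 = 2357/(1421 + (-236*(-1/142) - 871*(-1/857))) - 11784 = 2357/(1421 + (118/71 + 871/857)) - 11784 = 2357/(1421 + 162967/60847) - 11784 = 2357/(86626554/60847) - 11784 = 2357*(60847/86626554) - 11784 = 143416379/86626554 - 11784 = -1020663895957/86626554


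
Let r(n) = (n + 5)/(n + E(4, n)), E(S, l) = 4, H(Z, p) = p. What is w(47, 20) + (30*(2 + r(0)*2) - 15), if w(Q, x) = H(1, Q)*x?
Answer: 1060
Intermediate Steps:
r(n) = (5 + n)/(4 + n) (r(n) = (n + 5)/(n + 4) = (5 + n)/(4 + n))
w(Q, x) = Q*x
w(47, 20) + (30*(2 + r(0)*2) - 15) = 47*20 + (30*(2 + ((5 + 0)/(4 + 0))*2) - 15) = 940 + (30*(2 + (5/4)*2) - 15) = 940 + (30*(2 + 5/2) - 15) = 940 + (30*(9/2) - 15) = 940 + (135 - 15) = 940 + 120 = 1060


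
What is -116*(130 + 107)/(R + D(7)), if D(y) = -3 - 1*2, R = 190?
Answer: -27492/185 ≈ -148.61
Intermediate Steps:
D(y) = -5 (D(y) = -3 - 2 = -5)
-116*(130 + 107)/(R + D(7)) = -116*(130 + 107)/(190 - 5) = -27492/185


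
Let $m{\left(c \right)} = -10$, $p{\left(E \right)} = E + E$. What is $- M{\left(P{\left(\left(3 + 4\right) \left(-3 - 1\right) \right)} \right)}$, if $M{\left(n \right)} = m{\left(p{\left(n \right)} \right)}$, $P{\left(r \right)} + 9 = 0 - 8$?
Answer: $10$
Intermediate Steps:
$p{\left(E \right)} = 2 E$
$P{\left(r \right)} = -17$ ($P{\left(r \right)} = -9 + \left(0 - 8\right) = -9 - 8 = -17$)
$M{\left(n \right)} = -10$
$- M{\left(P{\left(\left(3 + 4\right) \left(-3 - 1\right) \right)} \right)} = \left(-1\right) \left(-10\right) = 10$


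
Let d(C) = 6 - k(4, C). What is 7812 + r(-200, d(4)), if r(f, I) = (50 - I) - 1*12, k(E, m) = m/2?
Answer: 7846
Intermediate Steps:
k(E, m) = m/2 (k(E, m) = m*(½) = m/2)
d(C) = 6 - C/2
r(f, I) = 38 - I (r(f, I) = (50 - I) - 12 = 38 - I)
7812 + r(-200, d(4)) = 7812 + (38 - (6 - ½*4)) = 7812 + (38 - (6 - 2)) = 7812 + (38 - 1*4) = 7812 + (38 - 4) = 7812 + 34 = 7846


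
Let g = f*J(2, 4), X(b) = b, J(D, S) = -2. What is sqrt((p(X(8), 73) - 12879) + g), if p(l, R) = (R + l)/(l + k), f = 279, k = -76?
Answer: 3*I*sqrt(1726061)/34 ≈ 115.92*I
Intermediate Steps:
p(l, R) = (R + l)/(-76 + l) (p(l, R) = (R + l)/(l - 76) = (R + l)/(-76 + l))
g = -558 (g = 279*(-2) = -558)
sqrt((p(X(8), 73) - 12879) + g) = sqrt(((73 + 8)/(-76 + 8) - 12879) - 558) = sqrt((81/(-68) - 12879) - 558) = sqrt((-1/68*81 - 12879) - 558) = sqrt((-81/68 - 12879) - 558) = sqrt(-875853/68 - 558) = sqrt(-913797/68) = 3*I*sqrt(1726061)/34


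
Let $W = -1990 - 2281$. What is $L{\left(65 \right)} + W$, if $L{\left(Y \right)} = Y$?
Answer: $-4206$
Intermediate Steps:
$W = -4271$
$L{\left(65 \right)} + W = 65 - 4271 = -4206$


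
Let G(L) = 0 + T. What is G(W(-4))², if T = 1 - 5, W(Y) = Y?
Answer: 16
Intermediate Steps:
T = -4
G(L) = -4 (G(L) = 0 - 4 = -4)
G(W(-4))² = (-4)² = 16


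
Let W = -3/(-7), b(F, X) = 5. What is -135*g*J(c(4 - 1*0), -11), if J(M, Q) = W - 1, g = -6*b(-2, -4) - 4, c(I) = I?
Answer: -18360/7 ≈ -2622.9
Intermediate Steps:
W = 3/7 (W = -3*(-⅐) = 3/7 ≈ 0.42857)
g = -34 (g = -6*5 - 4 = -30 - 4 = -34)
J(M, Q) = -4/7 (J(M, Q) = 3/7 - 1 = -4/7)
-135*g*J(c(4 - 1*0), -11) = -135*(-34)*(-4)/7 = -(-4590)*(-4)/7 = -1*18360/7 = -18360/7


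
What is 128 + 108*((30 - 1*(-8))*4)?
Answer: 16544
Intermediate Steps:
128 + 108*((30 - 1*(-8))*4) = 128 + 108*((30 + 8)*4) = 128 + 108*(38*4) = 128 + 108*152 = 128 + 16416 = 16544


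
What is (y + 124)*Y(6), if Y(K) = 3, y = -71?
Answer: 159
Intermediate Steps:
(y + 124)*Y(6) = (-71 + 124)*3 = 53*3 = 159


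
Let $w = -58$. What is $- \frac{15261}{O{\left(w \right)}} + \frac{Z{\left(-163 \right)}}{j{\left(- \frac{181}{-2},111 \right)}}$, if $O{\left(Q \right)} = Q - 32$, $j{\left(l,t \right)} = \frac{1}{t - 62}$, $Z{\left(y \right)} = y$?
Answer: $- \frac{234523}{30} \approx -7817.4$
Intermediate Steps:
$j{\left(l,t \right)} = \frac{1}{-62 + t}$
$O{\left(Q \right)} = -32 + Q$ ($O{\left(Q \right)} = Q - 32 = -32 + Q$)
$- \frac{15261}{O{\left(w \right)}} + \frac{Z{\left(-163 \right)}}{j{\left(- \frac{181}{-2},111 \right)}} = - \frac{15261}{-32 - 58} - \frac{163}{\frac{1}{-62 + 111}} = - \frac{15261}{-90} - \frac{163}{\frac{1}{49}} = \left(-15261\right) \left(- \frac{1}{90}\right) - 163 \frac{1}{\frac{1}{49}} = \frac{5087}{30} - 7987 = - \frac{234523}{30}$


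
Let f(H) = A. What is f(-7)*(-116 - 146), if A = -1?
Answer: 262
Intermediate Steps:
f(H) = -1
f(-7)*(-116 - 146) = -(-116 - 146) = -1*(-262) = 262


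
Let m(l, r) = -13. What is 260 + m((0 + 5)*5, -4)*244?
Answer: -2912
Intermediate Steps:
260 + m((0 + 5)*5, -4)*244 = 260 - 13*244 = 260 - 3172 = -2912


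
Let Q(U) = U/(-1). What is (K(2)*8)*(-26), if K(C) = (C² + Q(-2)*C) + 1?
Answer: -1872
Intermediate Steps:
Q(U) = -U (Q(U) = U*(-1) = -U)
K(C) = 1 + C² + 2*C (K(C) = (C² + (-1*(-2))*C) + 1 = (C² + 2*C) + 1 = 1 + C² + 2*C)
(K(2)*8)*(-26) = ((1 + 2² + 2*2)*8)*(-26) = ((1 + 4 + 4)*8)*(-26) = (9*8)*(-26) = 72*(-26) = -1872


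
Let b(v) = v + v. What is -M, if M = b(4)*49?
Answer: -392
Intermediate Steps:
b(v) = 2*v
M = 392 (M = (2*4)*49 = 8*49 = 392)
-M = -1*392 = -392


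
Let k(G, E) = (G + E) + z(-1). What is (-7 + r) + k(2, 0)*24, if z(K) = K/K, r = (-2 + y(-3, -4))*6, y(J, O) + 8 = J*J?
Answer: 59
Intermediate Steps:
y(J, O) = -8 + J**2 (y(J, O) = -8 + J*J = -8 + J**2)
r = -6 (r = (-2 + (-8 + (-3)**2))*6 = (-2 + (-8 + 9))*6 = (-2 + 1)*6 = -1*6 = -6)
z(K) = 1
k(G, E) = 1 + E + G (k(G, E) = (G + E) + 1 = (E + G) + 1 = 1 + E + G)
(-7 + r) + k(2, 0)*24 = (-7 - 6) + (1 + 0 + 2)*24 = -13 + 3*24 = -13 + 72 = 59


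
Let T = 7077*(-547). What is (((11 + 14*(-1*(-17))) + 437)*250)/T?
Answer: -24500/553017 ≈ -0.044302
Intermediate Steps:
T = -3871119
(((11 + 14*(-1*(-17))) + 437)*250)/T = (((11 + 14*(-1*(-17))) + 437)*250)/(-3871119) = (((11 + 14*17) + 437)*250)*(-1/3871119) = (((11 + 238) + 437)*250)*(-1/3871119) = ((249 + 437)*250)*(-1/3871119) = (686*250)*(-1/3871119) = 171500*(-1/3871119) = -24500/553017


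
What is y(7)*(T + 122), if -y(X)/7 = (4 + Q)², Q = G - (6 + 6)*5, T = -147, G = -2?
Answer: 588700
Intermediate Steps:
Q = -62 (Q = -2 - (6 + 6)*5 = -2 - 12*5 = -2 - 1*60 = -2 - 60 = -62)
y(X) = -23548 (y(X) = -7*(4 - 62)² = -7*(-58)² = -7*3364 = -23548)
y(7)*(T + 122) = -23548*(-147 + 122) = -23548*(-25) = 588700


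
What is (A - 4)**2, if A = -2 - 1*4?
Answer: 100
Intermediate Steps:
A = -6 (A = -2 - 4 = -6)
(A - 4)**2 = (-6 - 4)**2 = (-10)**2 = 100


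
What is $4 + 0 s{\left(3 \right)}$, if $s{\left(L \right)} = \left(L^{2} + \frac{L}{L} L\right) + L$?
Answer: $4$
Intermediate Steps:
$s{\left(L \right)} = L^{2} + 2 L$ ($s{\left(L \right)} = \left(L^{2} + 1 L\right) + L = \left(L^{2} + L\right) + L = \left(L + L^{2}\right) + L = L^{2} + 2 L$)
$4 + 0 s{\left(3 \right)} = 4 + 0 \cdot 3 \left(2 + 3\right) = 4 + 0 \cdot 3 \cdot 5 = 4 + 0 \cdot 15 = 4 + 0 = 4$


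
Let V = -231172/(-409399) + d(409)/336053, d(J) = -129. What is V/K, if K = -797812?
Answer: -77633231645/109762785198022364 ≈ -7.0728e-7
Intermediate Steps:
V = 77633231645/137579762147 (V = -231172/(-409399) - 129/336053 = -231172*(-1/409399) - 129*1/336053 = 231172/409399 - 129/336053 = 77633231645/137579762147 ≈ 0.56428)
V/K = (77633231645/137579762147)/(-797812) = (77633231645/137579762147)*(-1/797812) = -77633231645/109762785198022364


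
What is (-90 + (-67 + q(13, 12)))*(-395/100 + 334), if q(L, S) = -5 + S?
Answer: -99015/2 ≈ -49508.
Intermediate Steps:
(-90 + (-67 + q(13, 12)))*(-395/100 + 334) = (-90 + (-67 + (-5 + 12)))*(-395/100 + 334) = (-90 + (-67 + 7))*(-395*1/100 + 334) = (-90 - 60)*(-79/20 + 334) = -150*6601/20 = -99015/2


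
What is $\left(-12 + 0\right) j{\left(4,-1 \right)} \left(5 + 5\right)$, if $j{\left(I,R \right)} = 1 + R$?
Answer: $0$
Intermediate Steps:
$\left(-12 + 0\right) j{\left(4,-1 \right)} \left(5 + 5\right) = \left(-12 + 0\right) \left(1 - 1\right) \left(5 + 5\right) = - 12 \cdot 0 \cdot 10 = \left(-12\right) 0 = 0$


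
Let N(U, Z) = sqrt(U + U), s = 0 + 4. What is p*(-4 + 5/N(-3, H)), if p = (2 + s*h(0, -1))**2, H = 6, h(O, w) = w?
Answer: -16 - 10*I*sqrt(6)/3 ≈ -16.0 - 8.165*I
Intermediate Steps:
s = 4
N(U, Z) = sqrt(2)*sqrt(U) (N(U, Z) = sqrt(2*U) = sqrt(2)*sqrt(U))
p = 4 (p = (2 + 4*(-1))**2 = (2 - 4)**2 = (-2)**2 = 4)
p*(-4 + 5/N(-3, H)) = 4*(-4 + 5/((sqrt(2)*sqrt(-3)))) = 4*(-4 + 5/((sqrt(2)*(I*sqrt(3))))) = 4*(-4 + 5/((I*sqrt(6)))) = 4*(-4 + 5*(-I*sqrt(6)/6)) = 4*(-4 - 5*I*sqrt(6)/6) = -16 - 10*I*sqrt(6)/3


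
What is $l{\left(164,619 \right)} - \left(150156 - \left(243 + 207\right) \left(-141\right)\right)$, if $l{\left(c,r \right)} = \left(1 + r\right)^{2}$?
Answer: $170794$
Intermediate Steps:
$l{\left(164,619 \right)} - \left(150156 - \left(243 + 207\right) \left(-141\right)\right) = \left(1 + 619\right)^{2} - \left(150156 - \left(243 + 207\right) \left(-141\right)\right) = 620^{2} - \left(150156 - 450 \left(-141\right)\right) = 384400 - \left(150156 - -63450\right) = 384400 - \left(150156 + 63450\right) = 384400 - 213606 = 170794$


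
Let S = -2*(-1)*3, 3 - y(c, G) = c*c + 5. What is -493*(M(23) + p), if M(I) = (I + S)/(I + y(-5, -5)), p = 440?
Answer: -853383/4 ≈ -2.1335e+5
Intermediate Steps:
y(c, G) = -2 - c² (y(c, G) = 3 - (c*c + 5) = 3 - (c² + 5) = 3 - (5 + c²) = 3 + (-5 - c²) = -2 - c²)
S = 6 (S = 2*3 = 6)
M(I) = (6 + I)/(-27 + I) (M(I) = (I + 6)/(I + (-2 - 1*(-5)²)) = (6 + I)/(I + (-2 - 1*25)) = (6 + I)/(I + (-2 - 25)) = (6 + I)/(I - 27) = (6 + I)/(-27 + I))
-493*(M(23) + p) = -493*((6 + 23)/(-27 + 23) + 440) = -493*(29/(-4) + 440) = -493*(-¼*29 + 440) = -493*(-29/4 + 440) = -493*1731/4 = -853383/4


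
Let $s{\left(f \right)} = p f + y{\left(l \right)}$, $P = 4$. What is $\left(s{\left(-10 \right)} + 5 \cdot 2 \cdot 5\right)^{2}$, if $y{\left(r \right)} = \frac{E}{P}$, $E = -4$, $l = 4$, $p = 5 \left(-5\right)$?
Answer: $89401$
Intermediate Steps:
$p = -25$
$y{\left(r \right)} = -1$ ($y{\left(r \right)} = - \frac{4}{4} = \left(-4\right) \frac{1}{4} = -1$)
$s{\left(f \right)} = -1 - 25 f$ ($s{\left(f \right)} = - 25 f - 1 = -1 - 25 f$)
$\left(s{\left(-10 \right)} + 5 \cdot 2 \cdot 5\right)^{2} = \left(\left(-1 - -250\right) + 5 \cdot 2 \cdot 5\right)^{2} = \left(\left(-1 + 250\right) + 10 \cdot 5\right)^{2} = \left(249 + 50\right)^{2} = 299^{2} = 89401$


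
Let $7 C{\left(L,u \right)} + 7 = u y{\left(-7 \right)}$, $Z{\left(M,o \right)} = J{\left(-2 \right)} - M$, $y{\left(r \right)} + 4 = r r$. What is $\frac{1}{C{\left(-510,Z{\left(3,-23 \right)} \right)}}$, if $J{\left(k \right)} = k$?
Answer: $- \frac{7}{232} \approx -0.030172$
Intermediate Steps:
$y{\left(r \right)} = -4 + r^{2}$ ($y{\left(r \right)} = -4 + r r = -4 + r^{2}$)
$Z{\left(M,o \right)} = -2 - M$
$C{\left(L,u \right)} = -1 + \frac{45 u}{7}$ ($C{\left(L,u \right)} = -1 + \frac{u \left(-4 + \left(-7\right)^{2}\right)}{7} = -1 + \frac{u \left(-4 + 49\right)}{7} = -1 + \frac{u 45}{7} = -1 + \frac{45 u}{7}$)
$\frac{1}{C{\left(-510,Z{\left(3,-23 \right)} \right)}} = \frac{1}{-1 + \frac{45 \left(-2 - 3\right)}{7}} = \frac{1}{-1 + \frac{45}{7} \left(-5\right)} = \frac{1}{-1 - \frac{225}{7}} = \frac{1}{- \frac{232}{7}} = - \frac{7}{232}$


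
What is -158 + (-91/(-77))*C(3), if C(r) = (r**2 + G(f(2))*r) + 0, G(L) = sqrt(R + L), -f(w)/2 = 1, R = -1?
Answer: -1621/11 + 39*I*sqrt(3)/11 ≈ -147.36 + 6.1409*I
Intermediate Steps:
f(w) = -2 (f(w) = -2*1 = -2)
G(L) = sqrt(-1 + L)
C(r) = r**2 + I*r*sqrt(3) (C(r) = (r**2 + sqrt(-1 - 2)*r) + 0 = (r**2 + sqrt(-3)*r) + 0 = (r**2 + (I*sqrt(3))*r) + 0 = (r**2 + I*r*sqrt(3)) + 0 = r**2 + I*r*sqrt(3))
-158 + (-91/(-77))*C(3) = -158 + (-91/(-77))*(3*(3 + I*sqrt(3))) = -158 + (-91*(-1/77))*(9 + 3*I*sqrt(3)) = -158 + 13*(9 + 3*I*sqrt(3))/11 = -158 + (117/11 + 39*I*sqrt(3)/11) = -1621/11 + 39*I*sqrt(3)/11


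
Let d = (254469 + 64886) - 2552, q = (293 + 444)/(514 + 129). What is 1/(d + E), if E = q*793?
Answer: 643/204288770 ≈ 3.1475e-6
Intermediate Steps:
q = 737/643 ≈ 1.1462
d = 316803 (d = 319355 - 2552 = 316803)
E = 584441/643 (E = (737/643)*793 = 584441/643 ≈ 908.93)
1/(d + E) = 1/(316803 + 584441/643) = 1/(204288770/643) = 643/204288770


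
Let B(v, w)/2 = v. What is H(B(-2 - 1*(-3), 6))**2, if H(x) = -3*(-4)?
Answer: 144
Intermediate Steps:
B(v, w) = 2*v
H(x) = 12
H(B(-2 - 1*(-3), 6))**2 = 12**2 = 144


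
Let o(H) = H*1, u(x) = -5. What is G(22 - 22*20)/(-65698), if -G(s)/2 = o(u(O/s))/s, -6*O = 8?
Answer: 5/13730882 ≈ 3.6414e-7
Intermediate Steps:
O = -4/3 (O = -⅙*8 = -4/3 ≈ -1.3333)
o(H) = H
G(s) = 10/s (G(s) = -(-10)/s = 10/s)
G(22 - 22*20)/(-65698) = (10/(22 - 22*20))/(-65698) = (10/(22 - 440))*(-1/65698) = (10/(-418))*(-1/65698) = (10*(-1/418))*(-1/65698) = -5/209*(-1/65698) = 5/13730882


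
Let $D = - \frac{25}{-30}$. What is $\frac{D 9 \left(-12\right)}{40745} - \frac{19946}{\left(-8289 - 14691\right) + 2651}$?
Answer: $\frac{5592208}{5712449} \approx 0.97895$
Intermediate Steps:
$D = \frac{5}{6}$ ($D = \left(-25\right) \left(- \frac{1}{30}\right) = \frac{5}{6} \approx 0.83333$)
$\frac{D 9 \left(-12\right)}{40745} - \frac{19946}{\left(-8289 - 14691\right) + 2651} = \frac{\frac{5}{6} \cdot 9 \left(-12\right)}{40745} - \frac{19946}{\left(-8289 - 14691\right) + 2651} = \frac{15}{2} \left(-12\right) \frac{1}{40745} - \frac{19946}{-22980 + 2651} = \left(-90\right) \frac{1}{40745} - \frac{19946}{-20329} = - \frac{18}{8149} - - \frac{19946}{20329} = - \frac{18}{8149} + \frac{19946}{20329} = \frac{5592208}{5712449}$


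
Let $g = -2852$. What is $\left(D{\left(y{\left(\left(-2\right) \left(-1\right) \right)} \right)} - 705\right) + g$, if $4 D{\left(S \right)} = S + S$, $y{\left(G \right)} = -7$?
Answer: $- \frac{7121}{2} \approx -3560.5$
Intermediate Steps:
$D{\left(S \right)} = \frac{S}{2}$ ($D{\left(S \right)} = \frac{S + S}{4} = \frac{2 S}{4} = \frac{S}{2}$)
$\left(D{\left(y{\left(\left(-2\right) \left(-1\right) \right)} \right)} - 705\right) + g = \left(\frac{1}{2} \left(-7\right) - 705\right) - 2852 = \left(- \frac{7}{2} - 705\right) - 2852 = - \frac{1417}{2} - 2852 = - \frac{7121}{2}$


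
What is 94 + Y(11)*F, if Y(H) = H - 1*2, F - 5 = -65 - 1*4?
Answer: -482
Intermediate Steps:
F = -64 (F = 5 + (-65 - 1*4) = 5 + (-65 - 4) = 5 - 69 = -64)
Y(H) = -2 + H (Y(H) = H - 2 = -2 + H)
94 + Y(11)*F = 94 + (-2 + 11)*(-64) = 94 + 9*(-64) = 94 - 576 = -482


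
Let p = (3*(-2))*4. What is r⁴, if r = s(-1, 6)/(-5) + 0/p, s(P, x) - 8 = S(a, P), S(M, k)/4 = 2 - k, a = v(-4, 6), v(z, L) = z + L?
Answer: 256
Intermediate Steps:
v(z, L) = L + z
a = 2 (a = 6 - 4 = 2)
S(M, k) = 8 - 4*k (S(M, k) = 4*(2 - k) = 8 - 4*k)
s(P, x) = 16 - 4*P (s(P, x) = 8 + (8 - 4*P) = 16 - 4*P)
p = -24 (p = -6*4 = -24)
r = -4 (r = (16 - 4*(-1))/(-5) + 0/(-24) = (16 + 4)*(-⅕) + 0*(-1/24) = 20*(-⅕) + 0 = -4 + 0 = -4)
r⁴ = (-4)⁴ = 256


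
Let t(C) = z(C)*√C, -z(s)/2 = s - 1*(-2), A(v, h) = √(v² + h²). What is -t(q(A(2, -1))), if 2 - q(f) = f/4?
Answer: √(8 - √5)*(16 - √5)/4 ≈ 8.2612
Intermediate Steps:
A(v, h) = √(h² + v²)
q(f) = 2 - f/4
z(s) = -4 - 2*s (z(s) = -2*(s - 1*(-2)) = -2*(s + 2) = -2*(2 + s) = -4 - 2*s)
t(C) = √C*(-4 - 2*C) (t(C) = (-4 - 2*C)*√C = √C*(-4 - 2*C))
-t(q(A(2, -1))) = -2*√(2 - √((-1)² + 2²)/4)*(-2 - (2 - √((-1)² + 2²)/4)) = -2*√(2 - √(1 + 4)/4)*(-2 - (2 - √(1 + 4)/4)) = -2*√(2 - √5/4)*(-2 - (2 - √5/4)) = -2*√(2 - √5/4)*(-2 + (-2 + √5/4)) = -2*√(2 - √5/4)*(-4 + √5/4)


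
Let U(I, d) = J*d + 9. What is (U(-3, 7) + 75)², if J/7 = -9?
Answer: 127449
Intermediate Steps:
J = -63 (J = 7*(-9) = -63)
U(I, d) = 9 - 63*d (U(I, d) = -63*d + 9 = 9 - 63*d)
(U(-3, 7) + 75)² = ((9 - 63*7) + 75)² = ((9 - 441) + 75)² = (-432 + 75)² = (-357)² = 127449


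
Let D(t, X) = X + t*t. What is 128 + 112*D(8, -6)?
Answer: 6624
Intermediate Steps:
D(t, X) = X + t**2
128 + 112*D(8, -6) = 128 + 112*(-6 + 8**2) = 128 + 112*(-6 + 64) = 128 + 112*58 = 128 + 6496 = 6624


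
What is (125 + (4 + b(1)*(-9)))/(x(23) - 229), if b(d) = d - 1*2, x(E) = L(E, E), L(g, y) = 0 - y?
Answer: -23/42 ≈ -0.54762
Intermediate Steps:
L(g, y) = -y
x(E) = -E
b(d) = -2 + d (b(d) = d - 2 = -2 + d)
(125 + (4 + b(1)*(-9)))/(x(23) - 229) = (125 + (4 + (-2 + 1)*(-9)))/(-1*23 - 229) = (125 + (4 - 1*(-9)))/(-23 - 229) = (125 + (4 + 9))/(-252) = (125 + 13)*(-1/252) = 138*(-1/252) = -23/42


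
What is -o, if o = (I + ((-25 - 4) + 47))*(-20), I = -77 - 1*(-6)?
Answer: -1060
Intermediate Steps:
I = -71 (I = -77 + 6 = -71)
o = 1060 (o = (-71 + ((-25 - 4) + 47))*(-20) = (-71 + (-29 + 47))*(-20) = (-71 + 18)*(-20) = -53*(-20) = 1060)
-o = -1*1060 = -1060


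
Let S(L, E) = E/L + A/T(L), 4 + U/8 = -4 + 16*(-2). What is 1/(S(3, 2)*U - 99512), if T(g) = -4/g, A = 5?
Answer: -3/295576 ≈ -1.0150e-5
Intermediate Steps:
U = -320 (U = -32 + 8*(-4 + 16*(-2)) = -32 + 8*(-4 - 32) = -32 + 8*(-36) = -32 - 288 = -320)
S(L, E) = -5*L/4 + E/L (S(L, E) = E/L + 5/((-4/L)) = E/L + 5*(-L/4) = E/L - 5*L/4 = -5*L/4 + E/L)
1/(S(3, 2)*U - 99512) = 1/((-5/4*3 + 2/3)*(-320) - 99512) = 1/((-15/4 + 2*(1/3))*(-320) - 99512) = 1/((-15/4 + 2/3)*(-320) - 99512) = 1/(-37/12*(-320) - 99512) = 1/(2960/3 - 99512) = 1/(-295576/3) = -3/295576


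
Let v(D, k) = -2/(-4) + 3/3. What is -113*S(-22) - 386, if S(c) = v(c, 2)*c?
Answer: 3343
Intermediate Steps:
v(D, k) = 3/2 (v(D, k) = -2*(-1/4) + 3*(1/3) = 1/2 + 1 = 3/2)
S(c) = 3*c/2
-113*S(-22) - 386 = -339*(-22)/2 - 386 = -113*(-33) - 386 = 3729 - 386 = 3343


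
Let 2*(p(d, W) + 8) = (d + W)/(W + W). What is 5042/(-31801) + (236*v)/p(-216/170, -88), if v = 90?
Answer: -5052682383806/1842645343 ≈ -2742.1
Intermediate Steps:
p(d, W) = -8 + (W + d)/(4*W) (p(d, W) = -8 + ((d + W)/(W + W))/2 = -8 + ((W + d)/((2*W)))/2 = -8 + ((W + d)*(1/(2*W)))/2 = -8 + ((W + d)/(2*W))/2 = -8 + (W + d)/(4*W))
5042/(-31801) + (236*v)/p(-216/170, -88) = 5042/(-31801) + (236*90)/(((¼)*(-216/170 - 31*(-88))/(-88))) = 5042*(-1/31801) + 21240/(((¼)*(-1/88)*(-216*1/170 + 2728))) = -5042/31801 + 21240/(((¼)*(-1/88)*(-108/85 + 2728))) = -5042/31801 + 21240/(((¼)*(-1/88)*(231772/85))) = -5042/31801 + 21240/(-57943/7480) = -5042/31801 + 21240*(-7480/57943) = -5042/31801 - 158875200/57943 = -5052682383806/1842645343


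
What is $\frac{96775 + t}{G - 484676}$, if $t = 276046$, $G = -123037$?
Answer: $- \frac{372821}{607713} \approx -0.61348$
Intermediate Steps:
$\frac{96775 + t}{G - 484676} = \frac{96775 + 276046}{-123037 - 484676} = \frac{372821}{-607713} = 372821 \left(- \frac{1}{607713}\right) = - \frac{372821}{607713}$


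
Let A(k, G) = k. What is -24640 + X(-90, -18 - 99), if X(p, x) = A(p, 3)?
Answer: -24730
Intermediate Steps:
X(p, x) = p
-24640 + X(-90, -18 - 99) = -24640 - 90 = -24730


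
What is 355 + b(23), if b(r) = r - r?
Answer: 355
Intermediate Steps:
b(r) = 0
355 + b(23) = 355 + 0 = 355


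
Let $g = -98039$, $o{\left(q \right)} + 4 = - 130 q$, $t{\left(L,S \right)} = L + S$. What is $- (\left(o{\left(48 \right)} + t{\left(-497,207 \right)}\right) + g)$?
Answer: $104573$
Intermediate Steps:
$o{\left(q \right)} = -4 - 130 q$
$- (\left(o{\left(48 \right)} + t{\left(-497,207 \right)}\right) + g) = - (\left(\left(-4 - 6240\right) + \left(-497 + 207\right)\right) - 98039) = - (\left(\left(-4 - 6240\right) - 290\right) - 98039) = - (\left(-6244 - 290\right) - 98039) = - (-6534 - 98039) = \left(-1\right) \left(-104573\right) = 104573$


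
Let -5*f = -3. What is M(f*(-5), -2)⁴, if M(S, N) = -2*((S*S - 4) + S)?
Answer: 256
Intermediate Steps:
f = ⅗ (f = -⅕*(-3) = ⅗ ≈ 0.60000)
M(S, N) = 8 - 2*S - 2*S² (M(S, N) = -2*((S² - 4) + S) = -2*((-4 + S²) + S) = -2*(-4 + S + S²) = 8 - 2*S - 2*S²)
M(f*(-5), -2)⁴ = (8 - 6*(-5)/5 - 2*((⅗)*(-5))²)⁴ = (8 - 2*(-3) - 2*(-3)²)⁴ = (8 + 6 - 2*9)⁴ = (8 + 6 - 18)⁴ = (-4)⁴ = 256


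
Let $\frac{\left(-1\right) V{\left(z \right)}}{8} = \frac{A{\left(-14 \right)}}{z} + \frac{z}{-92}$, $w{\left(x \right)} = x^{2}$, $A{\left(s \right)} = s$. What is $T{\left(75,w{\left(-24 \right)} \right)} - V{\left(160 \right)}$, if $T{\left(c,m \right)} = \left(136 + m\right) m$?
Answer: $\frac{94322399}{230} \approx 4.101 \cdot 10^{5}$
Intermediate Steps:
$V{\left(z \right)} = \frac{112}{z} + \frac{2 z}{23}$ ($V{\left(z \right)} = - 8 \left(- \frac{14}{z} + \frac{z}{-92}\right) = - 8 \left(- \frac{14}{z} + z \left(- \frac{1}{92}\right)\right) = - 8 \left(- \frac{14}{z} - \frac{z}{92}\right) = \frac{112}{z} + \frac{2 z}{23}$)
$T{\left(c,m \right)} = m \left(136 + m\right)$
$T{\left(75,w{\left(-24 \right)} \right)} - V{\left(160 \right)} = \left(-24\right)^{2} \left(136 + \left(-24\right)^{2}\right) - \left(\frac{112}{160} + \frac{2}{23} \cdot 160\right) = 576 \left(136 + 576\right) - \left(112 \cdot \frac{1}{160} + \frac{320}{23}\right) = 576 \cdot 712 - \left(\frac{7}{10} + \frac{320}{23}\right) = 410112 - \frac{3361}{230} = \frac{94322399}{230}$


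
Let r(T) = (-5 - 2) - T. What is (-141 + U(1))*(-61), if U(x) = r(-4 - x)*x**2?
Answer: 8723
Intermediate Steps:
r(T) = -7 - T
U(x) = x**2*(-3 + x) (U(x) = (-7 - (-4 - x))*x**2 = (-7 + (4 + x))*x**2 = (-3 + x)*x**2 = x**2*(-3 + x))
(-141 + U(1))*(-61) = (-141 + 1**2*(-3 + 1))*(-61) = (-141 + 1*(-2))*(-61) = (-141 - 2)*(-61) = -143*(-61) = 8723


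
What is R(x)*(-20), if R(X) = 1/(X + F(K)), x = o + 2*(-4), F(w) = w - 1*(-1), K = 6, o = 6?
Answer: -4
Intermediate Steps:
F(w) = 1 + w (F(w) = w + 1 = 1 + w)
x = -2 (x = 6 + 2*(-4) = 6 - 8 = -2)
R(X) = 1/(7 + X) (R(X) = 1/(X + (1 + 6)) = 1/(X + 7) = 1/(7 + X))
R(x)*(-20) = -20/(7 - 2) = -20/5 = (⅕)*(-20) = -4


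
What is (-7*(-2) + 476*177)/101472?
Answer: 6019/7248 ≈ 0.83044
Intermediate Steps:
(-7*(-2) + 476*177)/101472 = (14 + 84252)*(1/101472) = 84266*(1/101472) = 6019/7248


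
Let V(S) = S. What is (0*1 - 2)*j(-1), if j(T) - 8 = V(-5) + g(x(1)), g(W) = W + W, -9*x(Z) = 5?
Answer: -34/9 ≈ -3.7778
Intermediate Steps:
x(Z) = -5/9 (x(Z) = -⅑*5 = -5/9)
g(W) = 2*W
j(T) = 17/9 (j(T) = 8 + (-5 + 2*(-5/9)) = 8 + (-5 - 10/9) = 8 - 55/9 = 17/9)
(0*1 - 2)*j(-1) = (0*1 - 2)*(17/9) = (0 - 2)*(17/9) = -2*17/9 = -34/9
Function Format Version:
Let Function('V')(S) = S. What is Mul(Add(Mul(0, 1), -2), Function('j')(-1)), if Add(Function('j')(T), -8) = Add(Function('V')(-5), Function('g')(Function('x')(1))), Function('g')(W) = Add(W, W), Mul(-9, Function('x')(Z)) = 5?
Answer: Rational(-34, 9) ≈ -3.7778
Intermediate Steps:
Function('x')(Z) = Rational(-5, 9) (Function('x')(Z) = Mul(Rational(-1, 9), 5) = Rational(-5, 9))
Function('g')(W) = Mul(2, W)
Function('j')(T) = Rational(17, 9) (Function('j')(T) = Add(8, Add(-5, Mul(2, Rational(-5, 9)))) = Add(8, Add(-5, Rational(-10, 9))) = Add(8, Rational(-55, 9)) = Rational(17, 9))
Mul(Add(Mul(0, 1), -2), Function('j')(-1)) = Mul(Add(Mul(0, 1), -2), Rational(17, 9)) = Mul(Add(0, -2), Rational(17, 9)) = Mul(-2, Rational(17, 9)) = Rational(-34, 9)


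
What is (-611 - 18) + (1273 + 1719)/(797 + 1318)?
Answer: -1327343/2115 ≈ -627.58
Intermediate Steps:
(-611 - 18) + (1273 + 1719)/(797 + 1318) = -629 + 2992/2115 = -1327343/2115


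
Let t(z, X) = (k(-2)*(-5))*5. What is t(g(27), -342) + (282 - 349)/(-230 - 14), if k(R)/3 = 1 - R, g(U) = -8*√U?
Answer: -54833/244 ≈ -224.73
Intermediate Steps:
k(R) = 3 - 3*R (k(R) = 3*(1 - R) = 3 - 3*R)
t(z, X) = -225 (t(z, X) = ((3 - 3*(-2))*(-5))*5 = ((3 + 6)*(-5))*5 = (9*(-5))*5 = -45*5 = -225)
t(g(27), -342) + (282 - 349)/(-230 - 14) = -225 + (282 - 349)/(-230 - 14) = -225 - 67/(-244) = -225 - 67*(-1/244) = -225 + 67/244 = -54833/244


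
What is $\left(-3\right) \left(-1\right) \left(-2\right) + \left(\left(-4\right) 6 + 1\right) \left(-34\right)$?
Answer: $776$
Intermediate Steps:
$\left(-3\right) \left(-1\right) \left(-2\right) + \left(\left(-4\right) 6 + 1\right) \left(-34\right) = 3 \left(-2\right) + \left(-24 + 1\right) \left(-34\right) = -6 - -782 = -6 + 782 = 776$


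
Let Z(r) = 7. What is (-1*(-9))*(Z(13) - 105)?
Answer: -882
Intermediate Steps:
(-1*(-9))*(Z(13) - 105) = (-1*(-9))*(7 - 105) = 9*(-98) = -882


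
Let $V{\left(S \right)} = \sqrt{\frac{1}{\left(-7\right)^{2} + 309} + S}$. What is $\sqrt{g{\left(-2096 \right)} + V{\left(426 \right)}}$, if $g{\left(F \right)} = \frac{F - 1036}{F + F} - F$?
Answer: $\frac{\sqrt{18446530518122 + 24574552 \sqrt{54598222}}}{93796} \approx 46.015$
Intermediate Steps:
$V{\left(S \right)} = \sqrt{\frac{1}{358} + S}$ ($V{\left(S \right)} = \sqrt{\frac{1}{49 + 309} + S} = \sqrt{\frac{1}{358} + S}$)
$g{\left(F \right)} = - F + \frac{-1036 + F}{2 F}$ ($g{\left(F \right)} = \frac{-1036 + F}{2 F} - F = - F + \frac{-1036 + F}{2 F}$)
$\sqrt{g{\left(-2096 \right)} + V{\left(426 \right)}} = \sqrt{\left(\frac{1}{2} - -2096 - \frac{518}{-2096}\right) + \frac{\sqrt{358 + 128164 \cdot 426}}{358}} = \sqrt{\left(\frac{1}{2} + 2096 - - \frac{259}{1048}\right) + \frac{\sqrt{358 + 54597864}}{358}} = \sqrt{\left(\frac{1}{2} + 2096 + \frac{259}{1048}\right) + \frac{\sqrt{54598222}}{358}} = \sqrt{\frac{2197391}{1048} + \frac{\sqrt{54598222}}{358}}$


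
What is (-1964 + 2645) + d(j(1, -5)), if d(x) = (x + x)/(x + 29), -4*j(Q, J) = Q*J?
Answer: 82411/121 ≈ 681.08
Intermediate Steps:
j(Q, J) = -J*Q/4 (j(Q, J) = -Q*J/4 = -J*Q/4)
d(x) = 2*x/(29 + x) (d(x) = (2*x)/(29 + x) = 2*x/(29 + x))
(-1964 + 2645) + d(j(1, -5)) = (-1964 + 2645) + 2*(-¼*(-5)*1)/(29 - ¼*(-5)*1) = 681 + 2*(5/4)/(29 + 5/4) = 681 + 2*(5/4)/(121/4) = 681 + 2*(5/4)*(4/121) = 681 + 10/121 = 82411/121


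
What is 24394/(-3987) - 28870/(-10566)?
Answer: -7924573/2340369 ≈ -3.3860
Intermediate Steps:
24394/(-3987) - 28870/(-10566) = 24394*(-1/3987) - 28870*(-1/10566) = -24394/3987 + 14435/5283 = -7924573/2340369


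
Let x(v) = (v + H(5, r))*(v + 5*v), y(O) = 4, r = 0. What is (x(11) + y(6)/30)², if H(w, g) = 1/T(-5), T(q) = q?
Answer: 114361636/225 ≈ 5.0827e+5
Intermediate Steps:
H(w, g) = -⅕ (H(w, g) = 1/(-5) = -⅕)
x(v) = 6*v*(-⅕ + v) (x(v) = (v - ⅕)*(v + 5*v) = (-⅕ + v)*(6*v) = 6*v*(-⅕ + v))
(x(11) + y(6)/30)² = ((6/5)*11*(-1 + 5*11) + 4/30)² = ((6/5)*11*(-1 + 55) + 4*(1/30))² = ((6/5)*11*54 + 2/15)² = (3564/5 + 2/15)² = (10694/15)² = 114361636/225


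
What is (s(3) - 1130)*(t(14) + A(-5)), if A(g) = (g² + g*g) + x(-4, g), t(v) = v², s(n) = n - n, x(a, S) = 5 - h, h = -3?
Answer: -287020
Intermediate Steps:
x(a, S) = 8 (x(a, S) = 5 - 1*(-3) = 5 + 3 = 8)
s(n) = 0
A(g) = 8 + 2*g² (A(g) = (g² + g*g) + 8 = (g² + g²) + 8 = 2*g² + 8 = 8 + 2*g²)
(s(3) - 1130)*(t(14) + A(-5)) = (0 - 1130)*(14² + (8 + 2*(-5)²)) = -1130*(196 + (8 + 2*25)) = -1130*(196 + (8 + 50)) = -1130*(196 + 58) = -1130*254 = -287020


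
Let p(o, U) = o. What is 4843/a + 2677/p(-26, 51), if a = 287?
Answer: -642381/7462 ≈ -86.087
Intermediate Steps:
4843/a + 2677/p(-26, 51) = 4843/287 + 2677/(-26) = 4843*(1/287) + 2677*(-1/26) = 4843/287 - 2677/26 = -642381/7462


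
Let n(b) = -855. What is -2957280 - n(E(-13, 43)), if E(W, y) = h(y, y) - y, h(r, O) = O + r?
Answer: -2956425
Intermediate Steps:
E(W, y) = y (E(W, y) = (y + y) - y = 2*y - y = y)
-2957280 - n(E(-13, 43)) = -2957280 - 1*(-855) = -2957280 + 855 = -2956425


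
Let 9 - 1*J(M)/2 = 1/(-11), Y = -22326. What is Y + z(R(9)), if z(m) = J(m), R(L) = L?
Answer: -245386/11 ≈ -22308.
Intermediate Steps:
J(M) = 200/11 (J(M) = 18 - 2/(-11) = 18 - 2*(-1/11) = 18 + 2/11 = 200/11)
z(m) = 200/11
Y + z(R(9)) = -22326 + 200/11 = -245386/11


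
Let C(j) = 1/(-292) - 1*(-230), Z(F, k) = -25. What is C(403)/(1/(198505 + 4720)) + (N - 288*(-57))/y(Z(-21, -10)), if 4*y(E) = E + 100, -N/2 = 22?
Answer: 1023648205621/21900 ≈ 4.6742e+7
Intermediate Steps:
N = -44 (N = -2*22 = -44)
C(j) = 67159/292 (C(j) = -1/292 + 230 = 67159/292)
y(E) = 25 + E/4 (y(E) = (E + 100)/4 = (100 + E)/4 = 25 + E/4)
C(403)/(1/(198505 + 4720)) + (N - 288*(-57))/y(Z(-21, -10)) = 67159/(292*(1/(198505 + 4720))) + (-44 - 288*(-57))/(25 + (¼)*(-25)) = 67159/(292*(1/203225)) + (-44 + 16416)/(25 - 25/4) = 67159/(292*(1/203225)) + 16372/(75/4) = (67159/292)*203225 + 16372*(4/75) = 13648387775/292 + 65488/75 = 1023648205621/21900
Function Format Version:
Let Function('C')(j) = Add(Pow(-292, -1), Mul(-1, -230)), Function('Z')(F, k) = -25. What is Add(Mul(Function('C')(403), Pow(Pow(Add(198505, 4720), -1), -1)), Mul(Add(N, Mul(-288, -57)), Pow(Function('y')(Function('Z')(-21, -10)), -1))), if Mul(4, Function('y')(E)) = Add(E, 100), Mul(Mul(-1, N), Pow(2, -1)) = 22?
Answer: Rational(1023648205621, 21900) ≈ 4.6742e+7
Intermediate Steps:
N = -44 (N = Mul(-2, 22) = -44)
Function('C')(j) = Rational(67159, 292) (Function('C')(j) = Add(Rational(-1, 292), 230) = Rational(67159, 292))
Function('y')(E) = Add(25, Mul(Rational(1, 4), E)) (Function('y')(E) = Mul(Rational(1, 4), Add(E, 100)) = Mul(Rational(1, 4), Add(100, E)) = Add(25, Mul(Rational(1, 4), E)))
Add(Mul(Function('C')(403), Pow(Pow(Add(198505, 4720), -1), -1)), Mul(Add(N, Mul(-288, -57)), Pow(Function('y')(Function('Z')(-21, -10)), -1))) = Add(Mul(Rational(67159, 292), Pow(Pow(Add(198505, 4720), -1), -1)), Mul(Add(-44, Mul(-288, -57)), Pow(Add(25, Mul(Rational(1, 4), -25)), -1))) = Add(Mul(Rational(67159, 292), Pow(Pow(203225, -1), -1)), Mul(Add(-44, 16416), Pow(Add(25, Rational(-25, 4)), -1))) = Add(Mul(Rational(67159, 292), Pow(Rational(1, 203225), -1)), Mul(16372, Pow(Rational(75, 4), -1))) = Add(Mul(Rational(67159, 292), 203225), Mul(16372, Rational(4, 75))) = Add(Rational(13648387775, 292), Rational(65488, 75)) = Rational(1023648205621, 21900)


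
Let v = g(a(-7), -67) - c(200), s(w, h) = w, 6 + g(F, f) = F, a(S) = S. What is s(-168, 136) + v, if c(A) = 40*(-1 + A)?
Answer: -8141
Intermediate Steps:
g(F, f) = -6 + F
c(A) = -40 + 40*A
v = -7973 (v = (-6 - 7) - (-40 + 40*200) = -13 - (-40 + 8000) = -13 - 1*7960 = -13 - 7960 = -7973)
s(-168, 136) + v = -168 - 7973 = -8141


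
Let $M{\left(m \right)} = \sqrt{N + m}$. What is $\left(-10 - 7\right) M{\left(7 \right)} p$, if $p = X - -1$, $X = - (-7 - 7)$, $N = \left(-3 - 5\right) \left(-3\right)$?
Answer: $- 255 \sqrt{31} \approx -1419.8$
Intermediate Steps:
$N = 24$ ($N = \left(-8\right) \left(-3\right) = 24$)
$X = 14$ ($X = \left(-1\right) \left(-14\right) = 14$)
$p = 15$ ($p = 14 - -1 = 14 + 1 = 15$)
$M{\left(m \right)} = \sqrt{24 + m}$
$\left(-10 - 7\right) M{\left(7 \right)} p = \left(-10 - 7\right) \sqrt{24 + 7} \cdot 15 = \left(-10 - 7\right) \sqrt{31} \cdot 15 = - 17 \sqrt{31} \cdot 15 = - 255 \sqrt{31}$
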